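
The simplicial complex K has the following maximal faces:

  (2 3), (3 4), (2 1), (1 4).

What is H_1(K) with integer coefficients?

H_1 = Z.

Order the vertices as 1 < 2 < 3 < 4. Listing each simplex with vertices in this order, K has dimension 1 with simplices:

  0-simplices (4): [1], [2], [3], [4]
  1-simplices (4): [1,2], [1,4], [2,3], [3,4]

giving chain groups C_0 ≅ Z^4, C_1 ≅ Z^4.

Boundary ∂_1: C_1 → C_0 maps an edge to its endpoints' difference, ∂[p,q] = q − p.
As a 4×4 matrix over Z this has rank 3, with invariant factors (1,1,1).

Computing H_k = (kernel of ∂_k) / (image of ∂_{k+1}):

  H_1: rank ker ∂_1 − rank ∂_2 = (4 − 3) − 0 = 1, and there is no ∂_2, so H_1 ≅ Z.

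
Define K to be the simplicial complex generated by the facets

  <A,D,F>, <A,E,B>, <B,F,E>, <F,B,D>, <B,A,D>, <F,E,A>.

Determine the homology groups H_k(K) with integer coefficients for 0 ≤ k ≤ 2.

H_0 ≅ Z,  H_1 = 0,  H_2 ≅ Z.

We work with the vertex ordering A < B < D < E < F. The simplices of K, each written with vertices in increasing order, are:

  0-simplices (5): A, B, D, E, F
  1-simplices (9): AB, AD, AE, AF, BD, BE, BF, DF, EF
  2-simplices (6): ABD, ABE, ADF, AEF, BDF, BEF

giving chain groups C_0 ≅ Z^5, C_1 ≅ Z^9, C_2 ≅ Z^6.

Boundary ∂_1: C_1 → C_0 sends each edge [p,q] (with p < q) to q − p. For instance
  ∂AE = E − A.
This gives a 5×9 integer matrix of rank 4; reducing to Smith normal form yields diagonal entries (1,1,1,1).

∂_2: C_2 → C_1 maps a triangle to the signed sum of its edges. For instance
  ∂BDF = DF − BF + BD,
  ∂ABD = BD − AD + AB.
The resulting 9×6 matrix has rank 5, and its Smith normal form has invariant factors (1,1,1,1,1).

Now H_k = ker ∂_k / im ∂_{k+1}, so:

  H_0: rank C_0 − rank ∂_1 = 5 − 4 = 1, and the invariant factors of ∂_1 are all 1, so H_0 = Z.
  H_1: rank ker ∂_1 − rank ∂_2 = (9 − 4) − 5 = 0, and the invariant factors of ∂_2 are all 1, so H_1 = 0.
  H_2: rank ker ∂_2 − rank ∂_3 = (6 − 5) − 0 = 1, and there is no ∂_3, so H_2 = Z.

(K is a triangulation of the 2-sphere S^2.)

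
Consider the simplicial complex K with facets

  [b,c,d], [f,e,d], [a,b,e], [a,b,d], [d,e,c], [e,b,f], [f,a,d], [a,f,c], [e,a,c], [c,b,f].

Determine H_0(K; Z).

H_0 ≅ Z.

Fix the vertex order a < b < c < d < e < f and write every simplex with vertices in increasing order. Then dim K = 2 and the simplices of K are:

  0-simplices (6): a, b, c, d, e, f
  1-simplices (15): ab, ac, ad, ae, af, bc, bd, be, bf, cd, ce, cf, de, df, ef
  2-simplices (10): abd, abe, ace, acf, adf, bcd, bcf, bef, cde, def

giving chain groups C_0 ≅ Z^6, C_1 ≅ Z^15, C_2 ≅ Z^10.

The boundary map ∂_1: C_1 → C_0 maps an edge to its endpoints' difference, ∂[p,q] = q − p. For instance
  ∂ad = d − a.
The 6×15 boundary matrix has rank 5 and Smith normal form diag(1,1,1,1,1).

∂_2: C_2 → C_1 acts by ∂[p,q,r] = [q,r] − [p,r] + [p,q]. For instance
  ∂def = ef − df + de,
  ∂bef = ef − bf + be.
The resulting 15×10 matrix has rank 10, and its Smith normal form has invariant factors (1,1,1,1,1,1,1,1,1,2).

Now H_k = ker ∂_k / im ∂_{k+1}, so:

  H_0: rank C_0 − rank ∂_1 = 6 − 5 = 1, and the invariant factors of ∂_1 are all 1, so H_0 ≅ Z.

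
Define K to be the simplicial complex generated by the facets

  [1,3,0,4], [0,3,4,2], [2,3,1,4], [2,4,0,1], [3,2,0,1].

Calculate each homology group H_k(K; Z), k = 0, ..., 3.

H_0 ≅ Z,  H_1 = 0,  H_2 = 0,  H_3 ≅ Z.

Fix the vertex order 0 < 1 < 2 < 3 < 4 and write every simplex with vertices in increasing order. Then dim K = 3 and the simplices of K are:

  0-simplices (5): [0], [1], [2], [3], [4]
  1-simplices (10): [0,1], [0,2], [0,3], [0,4], [1,2], [1,3], [1,4], [2,3], [2,4], [3,4]
  2-simplices (10): [0,1,2], [0,1,3], [0,1,4], [0,2,3], [0,2,4], [0,3,4], [1,2,3], [1,2,4], [1,3,4], [2,3,4]
  3-simplices (5): [0,1,2,3], [0,1,2,4], [0,1,3,4], [0,2,3,4], [1,2,3,4]

giving chain groups C_0 ≅ Z^5, C_1 ≅ Z^10, C_2 ≅ Z^10, C_3 ≅ Z^5.

Boundary ∂_1: C_1 → C_0 sends each edge [p,q] (with p < q) to q − p. For instance
  ∂[3,4] = [4] − [3].
The 5×10 boundary matrix has rank 4 and Smith normal form diag(1,1,1,1).

∂_2: C_2 → C_1 sends each 2-simplex [p,q,r] to [q,r] − [p,r] + [p,q]. For instance
  ∂[0,1,3] = [1,3] − [0,3] + [0,1],
  ∂[1,2,4] = [2,4] − [1,4] + [1,2].
The 10×10 boundary matrix has rank 6 and Smith normal form diag(1,1,1,1,1,1).

The boundary map ∂_3: C_3 → C_2 sends each 3-simplex σ to the alternating sum Σ_i (−1)^i (σ with its i-th vertex removed). For instance
  ∂[0,2,3,4] = [2,3,4] − [0,3,4] + [0,2,4] − [0,2,3],
  ∂[0,1,3,4] = [1,3,4] − [0,3,4] + [0,1,4] − [0,1,3].
The 10×5 boundary matrix has rank 4 and Smith normal form diag(1,1,1,1).

Computing H_k = (kernel of ∂_k) / (image of ∂_{k+1}):

  H_0: rank C_0 − rank ∂_1 = 5 − 4 = 1, and the invariant factors of ∂_1 are all 1, so H_0 = Z.
  H_1: rank ker ∂_1 − rank ∂_2 = (10 − 4) − 6 = 0, and the invariant factors of ∂_2 are all 1, so H_1 = 0.
  H_2: rank ker ∂_2 − rank ∂_3 = (10 − 6) − 4 = 0, and the invariant factors of ∂_3 are all 1, so H_2 = 0.
  H_3: rank ker ∂_3 − rank ∂_4 = (5 − 4) − 0 = 1, and there is no ∂_4, so H_3 = Z.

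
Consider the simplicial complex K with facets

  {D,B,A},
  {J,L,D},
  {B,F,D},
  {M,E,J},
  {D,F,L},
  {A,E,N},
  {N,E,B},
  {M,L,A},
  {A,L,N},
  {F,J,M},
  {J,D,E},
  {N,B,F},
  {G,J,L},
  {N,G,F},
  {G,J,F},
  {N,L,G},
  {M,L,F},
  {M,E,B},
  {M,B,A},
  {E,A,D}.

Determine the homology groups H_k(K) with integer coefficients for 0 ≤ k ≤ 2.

We work with the vertex ordering A < B < D < E < F < G < J < L < M < N. The simplices of K, each written with vertices in increasing order, are:

  0-simplices (10): A, B, D, E, F, G, J, L, M, N
  1-simplices (30): AB, AD, AE, AL, AM, AN, BD, BE, BF, BM, BN, DE, DF, DJ, DL, EJ, EM, EN, FG, FJ, FL, FM, FN, GJ, GL, GN, JL, JM, LM, LN
  2-simplices (20): ABD, ABM, ADE, AEN, ALM, ALN, BDF, BEM, BEN, BFN, DEJ, DFL, DJL, EJM, FGJ, FGN, FJM, FLM, GJL, GLN

so the chain groups are C_0 ≅ Z^10, C_1 ≅ Z^30, C_2 ≅ Z^20.

The boundary map ∂_1: C_1 → C_0 is given by ∂[p,q] = [q] − [p]. For instance
  ∂AN = N − A.
The resulting 10×30 matrix has rank 9, and its Smith normal form has invariant factors (1,1,1,1,1,1,1,1,1).

The boundary map ∂_2: C_2 → C_1 sends each 2-simplex [p,q,r] to [q,r] − [p,r] + [p,q]. For instance
  ∂GJL = JL − GL + GJ,
  ∂ALM = LM − AM + AL.
This gives a 30×20 integer matrix of rank 20; reducing to Smith normal form yields diagonal entries (1,1,1,1,1,1,1,1,1,1,1,1,1,1,1,1,1,1,1,2).

Now H_k = ker ∂_k / im ∂_{k+1}, so:

  H_0: rank C_0 − rank ∂_1 = 10 − 9 = 1, and the invariant factors of ∂_1 are all 1, so H_0 ≅ Z.
  H_1: rank ker ∂_1 − rank ∂_2 = (30 − 9) − 20 = 1, and ∂_2 has invariant factor 2 > 1, so H_1 ≅ Z × Z/2.
  H_2: rank ker ∂_2 − rank ∂_3 = (20 − 20) − 0 = 0, and there is no ∂_3, so H_2 ≅ 0.

As a check, the Euler characteristic is 10 − 30 + 20 = 0, which agrees with 1 − 1 + 0 = 0.

H_0 ≅ Z,  H_1 ≅ Z × Z/2,  H_2 = 0.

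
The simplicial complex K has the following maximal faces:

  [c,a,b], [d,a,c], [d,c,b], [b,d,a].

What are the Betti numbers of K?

b_0 = 1, b_1 = 0, b_2 = 1.

Take the total order a < b < c < d on the vertex set. Then K (dimension 2) consists of the simplices:

  0-simplices (4): a, b, c, d
  1-simplices (6): ab, ac, ad, bc, bd, cd
  2-simplices (4): abc, abd, acd, bcd

giving chain groups C_0 ≅ Z^4, C_1 ≅ Z^6, C_2 ≅ Z^4.

∂_1: C_1 → C_0 is given by ∂[p,q] = [q] − [p]. For instance
  ∂ad = d − a.
This gives a 4×6 integer matrix of rank 3; reducing to Smith normal form yields diagonal entries (1,1,1).

The boundary map ∂_2: C_2 → C_1 maps a triangle to the signed sum of its edges. For instance
  ∂abc = bc − ac + ab,
  ∂abd = bd − ad + ab.
This gives a 6×4 integer matrix of rank 3; reducing to Smith normal form yields diagonal entries (1,1,1).

Now H_k = ker ∂_k / im ∂_{k+1}, so:

  H_0: rank C_0 − rank ∂_1 = 4 − 3 = 1, and the invariant factors of ∂_1 are all 1, so H_0 ≅ Z.
  H_1: rank ker ∂_1 − rank ∂_2 = (6 − 3) − 3 = 0, and the invariant factors of ∂_2 are all 1, so H_1 ≅ 0.
  H_2: rank ker ∂_2 − rank ∂_3 = (4 − 3) − 0 = 1, and there is no ∂_3, so H_2 ≅ Z.

As a check, the Euler characteristic is 4 − 6 + 4 = 2, which agrees with 1 − 0 + 1 = 2.

Hence the Betti numbers are b_0 = 1, b_1 = 0, b_2 = 1.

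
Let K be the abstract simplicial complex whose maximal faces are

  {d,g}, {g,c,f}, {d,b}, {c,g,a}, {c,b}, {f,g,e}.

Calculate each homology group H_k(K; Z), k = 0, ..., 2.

Fix the vertex order a < b < c < d < e < f < g and write every simplex with vertices in increasing order. Then dim K = 2 and the simplices of K are:

  0-simplices (7): a, b, c, d, e, f, g
  1-simplices (10): ac, ag, bc, bd, cf, cg, dg, ef, eg, fg
  2-simplices (3): acg, cfg, efg

giving chain groups C_0 ≅ Z^7, C_1 ≅ Z^10, C_2 ≅ Z^3.

The boundary map ∂_1: C_1 → C_0 is given by ∂[p,q] = [q] − [p]. For instance
  ∂eg = g − e.
The resulting 7×10 matrix has rank 6, and its Smith normal form has invariant factors (1,1,1,1,1,1).

Boundary ∂_2: C_2 → C_1 acts by ∂[p,q,r] = [q,r] − [p,r] + [p,q]. For instance
  ∂cfg = fg − cg + cf,
  ∂efg = fg − eg + ef.
As a 10×3 matrix over Z this has rank 3, with invariant factors (1,1,1).

Computing H_k = (kernel of ∂_k) / (image of ∂_{k+1}):

  H_0: rank C_0 − rank ∂_1 = 7 − 6 = 1, and the invariant factors of ∂_1 are all 1, so H_0 = Z.
  H_1: rank ker ∂_1 − rank ∂_2 = (10 − 6) − 3 = 1, and the invariant factors of ∂_2 are all 1, so H_1 = Z.
  H_2: rank ker ∂_2 − rank ∂_3 = (3 − 3) − 0 = 0, and there is no ∂_3, so H_2 = 0.

H_0 ≅ Z,  H_1 ≅ Z,  H_2 = 0.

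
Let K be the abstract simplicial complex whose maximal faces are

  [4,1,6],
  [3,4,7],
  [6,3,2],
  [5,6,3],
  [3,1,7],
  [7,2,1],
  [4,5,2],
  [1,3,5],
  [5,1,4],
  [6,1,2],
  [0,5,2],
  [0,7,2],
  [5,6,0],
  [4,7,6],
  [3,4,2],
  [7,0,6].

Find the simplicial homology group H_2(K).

Take the total order 0 < 1 < 2 < 3 < 4 < 5 < 6 < 7 on the vertex set. Then K (dimension 2) consists of the simplices:

  0-simplices (8): [0], [1], [2], [3], [4], [5], [6], [7]
  1-simplices (24): (24 of them)
  2-simplices (16): [0,2,5], [0,2,7], [0,5,6], [0,6,7], [1,2,6], [1,2,7], [1,3,5], [1,3,7], [1,4,5], [1,4,6], [2,3,4], [2,3,6], [2,4,5], [3,4,7], [3,5,6], [4,6,7]

so the chain groups are C_0 ≅ Z^8, C_1 ≅ Z^24, C_2 ≅ Z^16.

∂_1: C_1 → C_0 sends each edge [p,q] (with p < q) to q − p.
This gives a 8×24 integer matrix of rank 7; reducing to Smith normal form yields diagonal entries (1,1,1,1,1,1,1).

Boundary ∂_2: C_2 → C_1 acts by ∂[p,q,r] = [q,r] − [p,r] + [p,q]. For instance
  ∂[0,5,6] = [5,6] − [0,6] + [0,5],
  ∂[0,6,7] = [6,7] − [0,7] + [0,6].
The resulting 24×16 matrix has rank 15, and its Smith normal form has invariant factors (1,1,1,1,1,1,1,1,1,1,1,1,1,1,1).

Reading off H_k = ker ∂_k / im ∂_{k+1}:

  H_2: rank ker ∂_2 − rank ∂_3 = (16 − 15) − 0 = 1, and there is no ∂_3, so H_2 = Z.

H_2 = Z.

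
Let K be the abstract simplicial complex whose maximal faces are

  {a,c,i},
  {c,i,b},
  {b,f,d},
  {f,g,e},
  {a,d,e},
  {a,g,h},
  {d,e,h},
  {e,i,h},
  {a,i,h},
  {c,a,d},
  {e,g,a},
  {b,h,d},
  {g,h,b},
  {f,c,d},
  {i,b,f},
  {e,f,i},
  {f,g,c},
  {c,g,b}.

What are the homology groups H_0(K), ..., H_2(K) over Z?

We work with the vertex ordering a < b < c < d < e < f < g < h < i. The simplices of K, each written with vertices in increasing order, are:

  0-simplices (9): a, b, c, d, e, f, g, h, i
  1-simplices (27): ac, ad, ae, ag, ah, ai, bc, bd, bf, bg, bh, bi, cd, cf, cg, ci, de, df, dh, ef, eg, eh, ei, fg, fi, gh, hi
  2-simplices (18): acd, aci, ade, aeg, agh, ahi, bcg, bci, bdf, bdh, bfi, bgh, cdf, cfg, deh, efg, efi, ehi

giving chain groups C_0 ≅ Z^9, C_1 ≅ Z^27, C_2 ≅ Z^18.

∂_1: C_1 → C_0 is given by ∂[p,q] = [q] − [p].
The resulting 9×27 matrix has rank 8, and its Smith normal form has invariant factors (1,1,1,1,1,1,1,1).

Boundary ∂_2: C_2 → C_1 maps a triangle to the signed sum of its edges. For instance
  ∂deh = eh − dh + de,
  ∂bdh = dh − bh + bd.
The 27×18 boundary matrix has rank 18 and Smith normal form diag(1,1,1,1,1,1,1,1,1,1,1,1,1,1,1,1,1,2).

Now H_k = ker ∂_k / im ∂_{k+1}, so:

  H_0: rank C_0 − rank ∂_1 = 9 − 8 = 1, and the invariant factors of ∂_1 are all 1, so H_0 = Z.
  H_1: rank ker ∂_1 − rank ∂_2 = (27 − 8) − 18 = 1, and ∂_2 has invariant factor 2 > 1, so H_1 = Z ⊕ Z/2Z.
  H_2: rank ker ∂_2 − rank ∂_3 = (18 − 18) − 0 = 0, and there is no ∂_3, so H_2 = 0.

As a check, the Euler characteristic is 9 − 27 + 18 = 0, which agrees with 1 − 1 + 0 = 0.

H_0 ≅ Z,  H_1 ≅ Z ⊕ Z/2Z,  H_2 = 0.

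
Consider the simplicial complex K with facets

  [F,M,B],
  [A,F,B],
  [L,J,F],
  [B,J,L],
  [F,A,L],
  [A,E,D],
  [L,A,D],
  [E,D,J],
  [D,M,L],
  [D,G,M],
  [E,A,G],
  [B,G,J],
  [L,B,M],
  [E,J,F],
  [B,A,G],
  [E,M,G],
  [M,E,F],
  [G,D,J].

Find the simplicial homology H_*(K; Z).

K has 9 vertices, 27 edges, 18 triangles.
rank ∂_0 = 0, rank ∂_1 = 8 ⇒ b_0 = 9 − 0 − 8 = 1; all invariant factors of ∂_1 are 1 so no torsion. So H_0 ≅ Z.
rank ∂_1 = 8, rank ∂_2 = 18 ⇒ b_1 = 27 − 8 − 18 = 1; ∂_2 has invariant factor(s) [2] giving torsion. So H_1 ≅ Z ⊕ Z/2.
rank ∂_2 = 18, rank ∂_3 = 0 ⇒ b_2 = 18 − 18 − 0 = 0. So H_2 ≅ 0.

H_0 ≅ Z,  H_1 ≅ Z ⊕ Z/2,  H_2 = 0.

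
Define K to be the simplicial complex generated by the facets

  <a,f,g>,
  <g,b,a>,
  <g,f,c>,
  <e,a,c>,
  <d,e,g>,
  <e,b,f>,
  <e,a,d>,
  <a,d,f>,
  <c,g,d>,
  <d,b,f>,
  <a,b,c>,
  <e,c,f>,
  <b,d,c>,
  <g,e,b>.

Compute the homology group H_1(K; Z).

Fix the vertex order a < b < c < d < e < f < g and write every simplex with vertices in increasing order. Then dim K = 2 and the simplices of K are:

  0-simplices (7): a, b, c, d, e, f, g
  1-simplices (21): ab, ac, ad, ae, af, ag, bc, bd, be, bf, bg, cd, ce, cf, cg, de, df, dg, ef, eg, fg
  2-simplices (14): abc, abg, ace, ade, adf, afg, bcd, bdf, bef, beg, cdg, cef, cfg, deg

Hence C_0 ≅ Z^7, C_1 ≅ Z^21, C_2 ≅ Z^14.

The boundary map ∂_1: C_1 → C_0 maps an edge to its endpoints' difference, ∂[p,q] = q − p.
As a 7×21 matrix over Z this has rank 6, with invariant factors (1,1,1,1,1,1).

The boundary map ∂_2: C_2 → C_1 maps a triangle to the signed sum of its edges. For instance
  ∂afg = fg − ag + af,
  ∂cfg = fg − cg + cf.
As a 21×14 matrix over Z this has rank 13, with invariant factors (1,1,1,1,1,1,1,1,1,1,1,1,1).

From H_k ≅ ker(∂_k) / im(∂_{k+1}) we obtain:

  H_1: rank ker ∂_1 − rank ∂_2 = (21 − 6) − 13 = 2, and the invariant factors of ∂_2 are all 1, so H_1 ≅ Z^2.

H_1 ≅ Z^2.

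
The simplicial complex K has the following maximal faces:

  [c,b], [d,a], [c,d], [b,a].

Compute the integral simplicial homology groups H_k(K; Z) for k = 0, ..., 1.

K has 4 vertices, 4 edges.
rank ∂_0 = 0, rank ∂_1 = 3 ⇒ b_0 = 4 − 0 − 3 = 1; all invariant factors of ∂_1 are 1 so no torsion. So H_0 ≅ Z.
rank ∂_1 = 3, rank ∂_2 = 0 ⇒ b_1 = 4 − 3 − 0 = 1. So H_1 ≅ Z.

H_0 = Z,  H_1 = Z.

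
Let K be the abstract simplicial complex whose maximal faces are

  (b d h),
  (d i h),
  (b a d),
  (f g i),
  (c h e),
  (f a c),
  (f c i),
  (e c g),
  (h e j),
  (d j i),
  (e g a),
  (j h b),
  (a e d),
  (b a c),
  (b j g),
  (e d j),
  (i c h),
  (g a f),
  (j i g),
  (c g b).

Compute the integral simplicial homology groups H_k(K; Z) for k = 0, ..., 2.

H_0 = Z,  H_1 = Z ⊕ Z/2Z,  H_2 = 0.

We work with the vertex ordering a < b < c < d < e < f < g < h < i < j. The simplices of K, each written with vertices in increasing order, are:

  0-simplices (10): a, b, c, d, e, f, g, h, i, j
  1-simplices (30): ab, ac, ad, ae, af, ag, bc, bd, bg, bh, bj, ce, cf, cg, ch, ci, de, dh, di, dj, eg, eh, ej, fg, fi, gi, gj, hi, hj, ij
  2-simplices (20): abc, abd, acf, ade, aeg, afg, bcg, bdh, bgj, bhj, ceg, ceh, cfi, chi, dej, dhi, dij, ehj, fgi, gij

giving chain groups C_0 ≅ Z^10, C_1 ≅ Z^30, C_2 ≅ Z^20.

∂_1: C_1 → C_0 is given by ∂[p,q] = [q] − [p]. For instance
  ∂hj = j − h.
The resulting 10×30 matrix has rank 9, and its Smith normal form has invariant factors (1,1,1,1,1,1,1,1,1).

∂_2: C_2 → C_1 maps a triangle to the signed sum of its edges. For instance
  ∂abd = bd − ad + ab,
  ∂acf = cf − af + ac.
This gives a 30×20 integer matrix of rank 20; reducing to Smith normal form yields diagonal entries (1,1,1,1,1,1,1,1,1,1,1,1,1,1,1,1,1,1,1,2).

Computing H_k = (kernel of ∂_k) / (image of ∂_{k+1}):

  H_0: rank C_0 − rank ∂_1 = 10 − 9 = 1, and the invariant factors of ∂_1 are all 1, so H_0 = Z.
  H_1: rank ker ∂_1 − rank ∂_2 = (30 − 9) − 20 = 1, and ∂_2 has invariant factor 2 > 1, so H_1 = Z ⊕ Z/2Z.
  H_2: rank ker ∂_2 − rank ∂_3 = (20 − 20) − 0 = 0, and there is no ∂_3, so H_2 = 0.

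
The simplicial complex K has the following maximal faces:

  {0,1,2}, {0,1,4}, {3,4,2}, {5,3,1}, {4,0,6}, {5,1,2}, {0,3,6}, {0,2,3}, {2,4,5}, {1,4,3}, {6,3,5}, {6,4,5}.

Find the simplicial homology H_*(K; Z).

H_0 ≅ Z,  H_1 ≅ Z/2Z,  H_2 = 0.

Take the total order 0 < 1 < 2 < 3 < 4 < 5 < 6 on the vertex set. Then K (dimension 2) consists of the simplices:

  0-simplices (7): [0], [1], [2], [3], [4], [5], [6]
  1-simplices (18): [0,1], [0,2], [0,3], [0,4], [0,6], [1,2], [1,3], [1,4], [1,5], [2,3], [2,4], [2,5], [3,4], [3,5], [3,6], [4,5], [4,6], [5,6]
  2-simplices (12): [0,1,2], [0,1,4], [0,2,3], [0,3,6], [0,4,6], [1,2,5], [1,3,4], [1,3,5], [2,3,4], [2,4,5], [3,5,6], [4,5,6]

Hence C_0 ≅ Z^7, C_1 ≅ Z^18, C_2 ≅ Z^12.

∂_1: C_1 → C_0 is given by ∂[p,q] = [q] − [p].
The 7×18 boundary matrix has rank 6 and Smith normal form diag(1,1,1,1,1,1).

∂_2: C_2 → C_1 acts by ∂[p,q,r] = [q,r] − [p,r] + [p,q]. For instance
  ∂[3,5,6] = [5,6] − [3,6] + [3,5],
  ∂[0,3,6] = [3,6] − [0,6] + [0,3].
As a 18×12 matrix over Z this has rank 12, with invariant factors (1,1,1,1,1,1,1,1,1,1,1,2).

From H_k ≅ ker(∂_k) / im(∂_{k+1}) we obtain:

  H_0: rank C_0 − rank ∂_1 = 7 − 6 = 1, and the invariant factors of ∂_1 are all 1, so H_0 = Z.
  H_1: rank ker ∂_1 − rank ∂_2 = (18 − 6) − 12 = 0, and ∂_2 has invariant factor 2 > 1, so H_1 = Z/2Z.
  H_2: rank ker ∂_2 − rank ∂_3 = (12 − 12) − 0 = 0, and there is no ∂_3, so H_2 = 0.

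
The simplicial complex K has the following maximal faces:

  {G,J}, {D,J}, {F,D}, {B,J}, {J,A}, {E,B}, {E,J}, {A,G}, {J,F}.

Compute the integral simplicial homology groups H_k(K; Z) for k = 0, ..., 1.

Fix the vertex order A < B < D < E < F < G < J and write every simplex with vertices in increasing order. Then dim K = 1 and the simplices of K are:

  0-simplices (7): A, B, D, E, F, G, J
  1-simplices (9): AG, AJ, BE, BJ, DF, DJ, EJ, FJ, GJ

giving chain groups C_0 ≅ Z^7, C_1 ≅ Z^9.

∂_1: C_1 → C_0 maps an edge to its endpoints' difference, ∂[p,q] = q − p.
As a 7×9 matrix over Z this has rank 6, with invariant factors (1,1,1,1,1,1).

Reading off H_k = ker ∂_k / im ∂_{k+1}:

  H_0: rank C_0 − rank ∂_1 = 7 − 6 = 1, and the invariant factors of ∂_1 are all 1, so H_0 ≅ Z.
  H_1: rank ker ∂_1 − rank ∂_2 = (9 − 6) − 0 = 3, and there is no ∂_2, so H_1 ≅ Z^3.

H_0 = Z,  H_1 = Z^3.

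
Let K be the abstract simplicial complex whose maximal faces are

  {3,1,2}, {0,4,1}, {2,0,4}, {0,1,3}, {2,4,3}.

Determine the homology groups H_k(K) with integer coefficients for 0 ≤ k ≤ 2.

Take the total order 0 < 1 < 2 < 3 < 4 on the vertex set. Then K (dimension 2) consists of the simplices:

  0-simplices (5): [0], [1], [2], [3], [4]
  1-simplices (10): [0,1], [0,2], [0,3], [0,4], [1,2], [1,3], [1,4], [2,3], [2,4], [3,4]
  2-simplices (5): [0,1,3], [0,1,4], [0,2,4], [1,2,3], [2,3,4]

so the chain groups are C_0 ≅ Z^5, C_1 ≅ Z^10, C_2 ≅ Z^5.

The boundary map ∂_1: C_1 → C_0 maps an edge to its endpoints' difference, ∂[p,q] = q − p. For instance
  ∂[1,2] = [2] − [1].
This gives a 5×10 integer matrix of rank 4; reducing to Smith normal form yields diagonal entries (1,1,1,1).

∂_2: C_2 → C_1 maps a triangle to the signed sum of its edges. For instance
  ∂[0,1,3] = [1,3] − [0,3] + [0,1],
  ∂[1,2,3] = [2,3] − [1,3] + [1,2].
The resulting 10×5 matrix has rank 5, and its Smith normal form has invariant factors (1,1,1,1,1).

From H_k ≅ ker(∂_k) / im(∂_{k+1}) we obtain:

  H_0: rank C_0 − rank ∂_1 = 5 − 4 = 1, and the invariant factors of ∂_1 are all 1, so H_0 = Z.
  H_1: rank ker ∂_1 − rank ∂_2 = (10 − 4) − 5 = 1, and the invariant factors of ∂_2 are all 1, so H_1 = Z.
  H_2: rank ker ∂_2 − rank ∂_3 = (5 − 5) − 0 = 0, and there is no ∂_3, so H_2 = 0.

H_0 = Z,  H_1 = Z,  H_2 = 0.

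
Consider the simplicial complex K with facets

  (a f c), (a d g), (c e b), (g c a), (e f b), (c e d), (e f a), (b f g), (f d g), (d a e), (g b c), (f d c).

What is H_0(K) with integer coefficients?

Take the total order a < b < c < d < e < f < g on the vertex set. Then K (dimension 2) consists of the simplices:

  0-simplices (7): a, b, c, d, e, f, g
  1-simplices (18): ac, ad, ae, af, ag, bc, be, bf, bg, cd, ce, cf, cg, de, df, dg, ef, fg
  2-simplices (12): acf, acg, ade, adg, aef, bce, bcg, bef, bfg, cde, cdf, dfg

so the chain groups are C_0 ≅ Z^7, C_1 ≅ Z^18, C_2 ≅ Z^12.

Boundary ∂_1: C_1 → C_0 maps an edge to its endpoints' difference, ∂[p,q] = q − p.
The resulting 7×18 matrix has rank 6, and its Smith normal form has invariant factors (1,1,1,1,1,1).

Boundary ∂_2: C_2 → C_1 maps a triangle to the signed sum of its edges. For instance
  ∂adg = dg − ag + ad,
  ∂bcg = cg − bg + bc.
The resulting 18×12 matrix has rank 12, and its Smith normal form has invariant factors (1,1,1,1,1,1,1,1,1,1,1,2).

Now H_k = ker ∂_k / im ∂_{k+1}, so:

  H_0: rank C_0 − rank ∂_1 = 7 − 6 = 1, and the invariant factors of ∂_1 are all 1, so H_0 = Z.

H_0 ≅ Z.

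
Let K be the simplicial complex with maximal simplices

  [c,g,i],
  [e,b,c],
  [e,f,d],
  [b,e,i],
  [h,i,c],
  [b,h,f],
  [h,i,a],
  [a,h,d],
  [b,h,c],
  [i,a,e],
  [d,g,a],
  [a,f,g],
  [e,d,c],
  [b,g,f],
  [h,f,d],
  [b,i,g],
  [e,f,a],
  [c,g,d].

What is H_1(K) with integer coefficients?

H_1 = Z ⊕ Z_2.

K has 9 vertices, 27 edges, 18 triangles.
rank ∂_1 = 8, rank ∂_2 = 18 ⇒ b_1 = 27 − 8 − 18 = 1; ∂_2 has invariant factor(s) [2] giving torsion. So H_1 = Z ⊕ Z_2.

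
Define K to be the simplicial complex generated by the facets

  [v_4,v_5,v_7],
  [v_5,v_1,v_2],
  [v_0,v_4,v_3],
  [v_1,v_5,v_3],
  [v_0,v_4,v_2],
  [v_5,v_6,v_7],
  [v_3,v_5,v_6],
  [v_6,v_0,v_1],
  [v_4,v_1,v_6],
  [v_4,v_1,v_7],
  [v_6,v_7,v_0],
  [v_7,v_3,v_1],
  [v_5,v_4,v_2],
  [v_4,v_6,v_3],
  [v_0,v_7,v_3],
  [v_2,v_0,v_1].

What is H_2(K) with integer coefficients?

Take the total order v_0 < v_1 < v_2 < v_3 < v_4 < v_5 < v_6 < v_7 on the vertex set. Then K (dimension 2) consists of the simplices:

  0-simplices (8): [v_0], [v_1], [v_2], [v_3], [v_4], [v_5], [v_6], [v_7]
  1-simplices (24): (24 of them)
  2-simplices (16): (16 of them)

giving chain groups C_0 ≅ Z^8, C_1 ≅ Z^24, C_2 ≅ Z^16.

Boundary ∂_1: C_1 → C_0 is given by ∂[p,q] = [q] − [p]. For instance
  ∂[v_5,v_6] = [v_6] − [v_5].
The 8×24 boundary matrix has rank 7 and Smith normal form diag(1,1,1,1,1,1,1).

The boundary map ∂_2: C_2 → C_1 sends each 2-simplex [p,q,r] to [q,r] − [p,r] + [p,q]. For instance
  ∂[v_1,v_4,v_7] = [v_4,v_7] − [v_1,v_7] + [v_1,v_4],
  ∂[v_0,v_3,v_4] = [v_3,v_4] − [v_0,v_4] + [v_0,v_3].
This gives a 24×16 integer matrix of rank 15; reducing to Smith normal form yields diagonal entries (1,1,1,1,1,1,1,1,1,1,1,1,1,1,1).

From H_k ≅ ker(∂_k) / im(∂_{k+1}) we obtain:

  H_2: rank ker ∂_2 − rank ∂_3 = (16 − 15) − 0 = 1, and there is no ∂_3, so H_2 = Z.

(K is a triangulation of the torus T^2.)

H_2 ≅ Z.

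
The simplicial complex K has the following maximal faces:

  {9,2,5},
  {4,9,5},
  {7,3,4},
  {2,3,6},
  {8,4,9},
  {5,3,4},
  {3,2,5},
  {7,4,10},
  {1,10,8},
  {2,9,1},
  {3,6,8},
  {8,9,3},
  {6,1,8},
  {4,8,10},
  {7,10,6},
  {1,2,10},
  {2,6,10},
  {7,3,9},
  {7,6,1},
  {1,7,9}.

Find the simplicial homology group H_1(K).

H_1 = Z × Z/2.

Order the vertices as 1 < 2 < 3 < 4 < 5 < 6 < 7 < 8 < 9 < 10. Listing each simplex with vertices in this order, K has dimension 2 with simplices:

  0-simplices (10): [1], [2], [3], [4], [5], [6], [7], [8], [9], [10]
  1-simplices (30): (30 of them)
  2-simplices (20): (20 of them)

Hence C_0 ≅ Z^10, C_1 ≅ Z^30, C_2 ≅ Z^20.

∂_1: C_1 → C_0 is given by ∂[p,q] = [q] − [p].
This gives a 10×30 integer matrix of rank 9; reducing to Smith normal form yields diagonal entries (1,1,1,1,1,1,1,1,1).

The boundary map ∂_2: C_2 → C_1 sends each 2-simplex [p,q,r] to [q,r] − [p,r] + [p,q]. For instance
  ∂[3,6,8] = [6,8] − [3,8] + [3,6],
  ∂[1,2,10] = [2,10] − [1,10] + [1,2].
This gives a 30×20 integer matrix of rank 20; reducing to Smith normal form yields diagonal entries (1,1,1,1,1,1,1,1,1,1,1,1,1,1,1,1,1,1,1,2).

Computing H_k = (kernel of ∂_k) / (image of ∂_{k+1}):

  H_1: rank ker ∂_1 − rank ∂_2 = (30 − 9) − 20 = 1, and ∂_2 has invariant factor 2 > 1, so H_1 = Z × Z/2.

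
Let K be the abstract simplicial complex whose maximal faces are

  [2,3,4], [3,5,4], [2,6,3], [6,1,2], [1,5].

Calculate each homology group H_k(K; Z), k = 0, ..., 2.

Fix the vertex order 1 < 2 < 3 < 4 < 5 < 6 and write every simplex with vertices in increasing order. Then dim K = 2 and the simplices of K are:

  0-simplices (6): [1], [2], [3], [4], [5], [6]
  1-simplices (10): [1,2], [1,5], [1,6], [2,3], [2,4], [2,6], [3,4], [3,5], [3,6], [4,5]
  2-simplices (4): [1,2,6], [2,3,4], [2,3,6], [3,4,5]

giving chain groups C_0 ≅ Z^6, C_1 ≅ Z^10, C_2 ≅ Z^4.

The boundary map ∂_1: C_1 → C_0 sends each edge [p,q] (with p < q) to q − p. For instance
  ∂[2,6] = [6] − [2].
The resulting 6×10 matrix has rank 5, and its Smith normal form has invariant factors (1,1,1,1,1).

Boundary ∂_2: C_2 → C_1 maps a triangle to the signed sum of its edges. For instance
  ∂[2,3,4] = [3,4] − [2,4] + [2,3],
  ∂[1,2,6] = [2,6] − [1,6] + [1,2].
As a 10×4 matrix over Z this has rank 4, with invariant factors (1,1,1,1).

From H_k ≅ ker(∂_k) / im(∂_{k+1}) we obtain:

  H_0: rank C_0 − rank ∂_1 = 6 − 5 = 1, and the invariant factors of ∂_1 are all 1, so H_0 ≅ Z.
  H_1: rank ker ∂_1 − rank ∂_2 = (10 − 5) − 4 = 1, and the invariant factors of ∂_2 are all 1, so H_1 ≅ Z.
  H_2: rank ker ∂_2 − rank ∂_3 = (4 − 4) − 0 = 0, and there is no ∂_3, so H_2 ≅ 0.

As a check, the Euler characteristic is 6 − 10 + 4 = 0, which agrees with 1 − 1 + 0 = 0.

H_0 ≅ Z,  H_1 ≅ Z,  H_2 = 0.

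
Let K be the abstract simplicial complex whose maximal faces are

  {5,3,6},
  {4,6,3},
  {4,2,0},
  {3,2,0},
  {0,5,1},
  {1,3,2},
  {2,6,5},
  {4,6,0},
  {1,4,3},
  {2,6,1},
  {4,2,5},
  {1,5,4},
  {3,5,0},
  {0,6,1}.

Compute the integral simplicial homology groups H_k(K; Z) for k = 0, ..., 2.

Order the vertices as 0 < 1 < 2 < 3 < 4 < 5 < 6. Listing each simplex with vertices in this order, K has dimension 2 with simplices:

  0-simplices (7): [0], [1], [2], [3], [4], [5], [6]
  1-simplices (21): [0,1], [0,2], [0,3], [0,4], [0,5], [0,6], [1,2], [1,3], [1,4], [1,5], [1,6], [2,3], [2,4], [2,5], [2,6], [3,4], [3,5], [3,6], [4,5], [4,6], [5,6]
  2-simplices (14): [0,1,5], [0,1,6], [0,2,3], [0,2,4], [0,3,5], [0,4,6], [1,2,3], [1,2,6], [1,3,4], [1,4,5], [2,4,5], [2,5,6], [3,4,6], [3,5,6]

so the chain groups are C_0 ≅ Z^7, C_1 ≅ Z^21, C_2 ≅ Z^14.

Boundary ∂_1: C_1 → C_0 maps an edge to its endpoints' difference, ∂[p,q] = q − p. For instance
  ∂[2,4] = [4] − [2].
The resulting 7×21 matrix has rank 6, and its Smith normal form has invariant factors (1,1,1,1,1,1).

∂_2: C_2 → C_1 acts by ∂[p,q,r] = [q,r] − [p,r] + [p,q]. For instance
  ∂[0,2,3] = [2,3] − [0,3] + [0,2],
  ∂[1,2,6] = [2,6] − [1,6] + [1,2].
As a 21×14 matrix over Z this has rank 13, with invariant factors (1,1,1,1,1,1,1,1,1,1,1,1,1).

Reading off H_k = ker ∂_k / im ∂_{k+1}:

  H_0: rank C_0 − rank ∂_1 = 7 − 6 = 1, and the invariant factors of ∂_1 are all 1, so H_0 ≅ Z.
  H_1: rank ker ∂_1 − rank ∂_2 = (21 − 6) − 13 = 2, and the invariant factors of ∂_2 are all 1, so H_1 ≅ Z^2.
  H_2: rank ker ∂_2 − rank ∂_3 = (14 − 13) − 0 = 1, and there is no ∂_3, so H_2 ≅ Z.

(K is a triangulation of the torus T^2.)

H_0 = Z,  H_1 = Z^2,  H_2 = Z.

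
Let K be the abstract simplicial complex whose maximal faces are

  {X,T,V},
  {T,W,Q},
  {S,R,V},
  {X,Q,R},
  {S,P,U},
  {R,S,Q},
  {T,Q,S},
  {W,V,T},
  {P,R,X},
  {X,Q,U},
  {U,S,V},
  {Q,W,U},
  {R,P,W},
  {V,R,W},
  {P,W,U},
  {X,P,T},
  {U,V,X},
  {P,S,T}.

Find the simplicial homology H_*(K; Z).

Take the total order P < Q < R < S < T < U < V < W < X on the vertex set. Then K (dimension 2) consists of the simplices:

  0-simplices (9): P, Q, R, S, T, U, V, W, X
  1-simplices (27): PR, PS, PT, PU, PW, PX, QR, QS, QT, QU, QW, QX, RS, RV, RW, RX, ST, SU, SV, TV, TW, TX, UV, UW, UX, VW, VX
  2-simplices (18): PRW, PRX, PST, PSU, PTX, PUW, QRS, QRX, QST, QTW, QUW, QUX, RSV, RVW, SUV, TVW, TVX, UVX

giving chain groups C_0 ≅ Z^9, C_1 ≅ Z^27, C_2 ≅ Z^18.

Boundary ∂_1: C_1 → C_0 sends each edge [p,q] (with p < q) to q − p. For instance
  ∂RW = W − R.
This gives a 9×27 integer matrix of rank 8; reducing to Smith normal form yields diagonal entries (1,1,1,1,1,1,1,1).

∂_2: C_2 → C_1 maps a triangle to the signed sum of its edges. For instance
  ∂PUW = UW − PW + PU,
  ∂QRX = RX − QX + QR.
The resulting 27×18 matrix has rank 17, and its Smith normal form has invariant factors (1,1,1,1,1,1,1,1,1,1,1,1,1,1,1,1,1).

Now H_k = ker ∂_k / im ∂_{k+1}, so:

  H_0: rank C_0 − rank ∂_1 = 9 − 8 = 1, and the invariant factors of ∂_1 are all 1, so H_0 ≅ Z.
  H_1: rank ker ∂_1 − rank ∂_2 = (27 − 8) − 17 = 2, and the invariant factors of ∂_2 are all 1, so H_1 ≅ Z^2.
  H_2: rank ker ∂_2 − rank ∂_3 = (18 − 17) − 0 = 1, and there is no ∂_3, so H_2 ≅ Z.

As a check, the Euler characteristic is 9 − 27 + 18 = 0, which agrees with 1 − 2 + 1 = 0.

H_0 = Z,  H_1 = Z^2,  H_2 = Z.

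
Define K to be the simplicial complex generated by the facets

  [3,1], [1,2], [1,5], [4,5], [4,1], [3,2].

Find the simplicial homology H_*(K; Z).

H_0 ≅ Z,  H_1 ≅ Z^2.

Order the vertices as 1 < 2 < 3 < 4 < 5. Listing each simplex with vertices in this order, K has dimension 1 with simplices:

  0-simplices (5): [1], [2], [3], [4], [5]
  1-simplices (6): [1,2], [1,3], [1,4], [1,5], [2,3], [4,5]

giving chain groups C_0 ≅ Z^5, C_1 ≅ Z^6.

Boundary ∂_1: C_1 → C_0 sends each edge [p,q] (with p < q) to q − p.
The 5×6 boundary matrix has rank 4 and Smith normal form diag(1,1,1,1).

Computing H_k = (kernel of ∂_k) / (image of ∂_{k+1}):

  H_0: rank C_0 − rank ∂_1 = 5 − 4 = 1, and the invariant factors of ∂_1 are all 1, so H_0 ≅ Z.
  H_1: rank ker ∂_1 − rank ∂_2 = (6 − 4) − 0 = 2, and there is no ∂_2, so H_1 ≅ Z^2.

(K is a triangulation of a wedge of 2 circles.)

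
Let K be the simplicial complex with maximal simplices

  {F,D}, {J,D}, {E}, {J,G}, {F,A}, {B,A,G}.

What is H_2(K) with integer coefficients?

We work with the vertex ordering A < B < D < E < F < G < J. The simplices of K, each written with vertices in increasing order, are:

  0-simplices (7): A, B, D, E, F, G, J
  1-simplices (7): AB, AF, AG, BG, DF, DJ, GJ
  2-simplices (1): ABG

giving chain groups C_0 ≅ Z^7, C_1 ≅ Z^7, C_2 ≅ Z^1.

∂_1: C_1 → C_0 is given by ∂[p,q] = [q] − [p]. For instance
  ∂AF = F − A.
This gives a 7×7 integer matrix of rank 5; reducing to Smith normal form yields diagonal entries (1,1,1,1,1).

Boundary ∂_2: C_2 → C_1 acts by ∂[p,q,r] = [q,r] − [p,r] + [p,q]. For instance
  ∂ABG = BG − AG + AB.
The resulting 7×1 matrix has rank 1, and its Smith normal form has invariant factors (1).

Computing H_k = (kernel of ∂_k) / (image of ∂_{k+1}):

  H_2: rank ker ∂_2 − rank ∂_3 = (1 − 1) − 0 = 0, and there is no ∂_3, so H_2 = 0.

H_2 ≅ 0.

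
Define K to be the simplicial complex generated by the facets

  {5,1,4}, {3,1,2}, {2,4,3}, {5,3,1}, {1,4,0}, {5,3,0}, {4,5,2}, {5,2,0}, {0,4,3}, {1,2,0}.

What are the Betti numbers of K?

We work with the vertex ordering 0 < 1 < 2 < 3 < 4 < 5. The simplices of K, each written with vertices in increasing order, are:

  0-simplices (6): [0], [1], [2], [3], [4], [5]
  1-simplices (15): [0,1], [0,2], [0,3], [0,4], [0,5], [1,2], [1,3], [1,4], [1,5], [2,3], [2,4], [2,5], [3,4], [3,5], [4,5]
  2-simplices (10): [0,1,2], [0,1,4], [0,2,5], [0,3,4], [0,3,5], [1,2,3], [1,3,5], [1,4,5], [2,3,4], [2,4,5]

giving chain groups C_0 ≅ Z^6, C_1 ≅ Z^15, C_2 ≅ Z^10.

The boundary map ∂_1: C_1 → C_0 sends each edge [p,q] (with p < q) to q − p. For instance
  ∂[4,5] = [5] − [4].
This gives a 6×15 integer matrix of rank 5; reducing to Smith normal form yields diagonal entries (1,1,1,1,1).

∂_2: C_2 → C_1 sends each 2-simplex [p,q,r] to [q,r] − [p,r] + [p,q]. For instance
  ∂[0,2,5] = [2,5] − [0,5] + [0,2],
  ∂[0,1,2] = [1,2] − [0,2] + [0,1].
The 15×10 boundary matrix has rank 10 and Smith normal form diag(1,1,1,1,1,1,1,1,1,2).

Reading off H_k = ker ∂_k / im ∂_{k+1}:

  H_0: rank C_0 − rank ∂_1 = 6 − 5 = 1, and the invariant factors of ∂_1 are all 1, so H_0 = Z.
  H_1: rank ker ∂_1 − rank ∂_2 = (15 − 5) − 10 = 0, and ∂_2 has invariant factor 2 > 1, so H_1 = Z/2.
  H_2: rank ker ∂_2 − rank ∂_3 = (10 − 10) − 0 = 0, and there is no ∂_3, so H_2 = 0.

Hence the Betti numbers are b_0 = 1, b_1 = 0, b_2 = 0.

b_0 = 1, b_1 = 0, b_2 = 0.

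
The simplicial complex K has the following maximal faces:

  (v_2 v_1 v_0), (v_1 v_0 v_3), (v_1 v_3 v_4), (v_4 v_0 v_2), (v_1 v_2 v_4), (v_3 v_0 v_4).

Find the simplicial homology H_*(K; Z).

H_0 ≅ Z,  H_1 = 0,  H_2 ≅ Z.

Order the vertices as v_0 < v_1 < v_2 < v_3 < v_4. Listing each simplex with vertices in this order, K has dimension 2 with simplices:

  0-simplices (5): [v_0], [v_1], [v_2], [v_3], [v_4]
  1-simplices (9): [v_0,v_1], [v_0,v_2], [v_0,v_3], [v_0,v_4], [v_1,v_2], [v_1,v_3], [v_1,v_4], [v_2,v_4], [v_3,v_4]
  2-simplices (6): [v_0,v_1,v_2], [v_0,v_1,v_3], [v_0,v_2,v_4], [v_0,v_3,v_4], [v_1,v_2,v_4], [v_1,v_3,v_4]

Hence C_0 ≅ Z^5, C_1 ≅ Z^9, C_2 ≅ Z^6.

The boundary map ∂_1: C_1 → C_0 maps an edge to its endpoints' difference, ∂[p,q] = q − p.
The 5×9 boundary matrix has rank 4 and Smith normal form diag(1,1,1,1).

∂_2: C_2 → C_1 sends each 2-simplex [p,q,r] to [q,r] − [p,r] + [p,q]. For instance
  ∂[v_0,v_3,v_4] = [v_3,v_4] − [v_0,v_4] + [v_0,v_3],
  ∂[v_0,v_2,v_4] = [v_2,v_4] − [v_0,v_4] + [v_0,v_2].
The 9×6 boundary matrix has rank 5 and Smith normal form diag(1,1,1,1,1).

Reading off H_k = ker ∂_k / im ∂_{k+1}:

  H_0: rank C_0 − rank ∂_1 = 5 − 4 = 1, and the invariant factors of ∂_1 are all 1, so H_0 ≅ Z.
  H_1: rank ker ∂_1 − rank ∂_2 = (9 − 4) − 5 = 0, and the invariant factors of ∂_2 are all 1, so H_1 ≅ 0.
  H_2: rank ker ∂_2 − rank ∂_3 = (6 − 5) − 0 = 1, and there is no ∂_3, so H_2 ≅ Z.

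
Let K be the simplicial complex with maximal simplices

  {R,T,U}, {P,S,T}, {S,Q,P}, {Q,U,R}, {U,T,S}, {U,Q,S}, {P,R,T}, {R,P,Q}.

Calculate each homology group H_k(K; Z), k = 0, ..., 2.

H_0 ≅ Z,  H_1 = 0,  H_2 ≅ Z.

Take the total order P < Q < R < S < T < U on the vertex set. Then K (dimension 2) consists of the simplices:

  0-simplices (6): P, Q, R, S, T, U
  1-simplices (12): PQ, PR, PS, PT, QR, QS, QU, RT, RU, ST, SU, TU
  2-simplices (8): PQR, PQS, PRT, PST, QRU, QSU, RTU, STU

so the chain groups are C_0 ≅ Z^6, C_1 ≅ Z^12, C_2 ≅ Z^8.

Boundary ∂_1: C_1 → C_0 maps an edge to its endpoints' difference, ∂[p,q] = q − p.
As a 6×12 matrix over Z this has rank 5, with invariant factors (1,1,1,1,1).

∂_2: C_2 → C_1 sends each 2-simplex [p,q,r] to [q,r] − [p,r] + [p,q]. For instance
  ∂PRT = RT − PT + PR,
  ∂PST = ST − PT + PS.
This gives a 12×8 integer matrix of rank 7; reducing to Smith normal form yields diagonal entries (1,1,1,1,1,1,1).

From H_k ≅ ker(∂_k) / im(∂_{k+1}) we obtain:

  H_0: rank C_0 − rank ∂_1 = 6 − 5 = 1, and the invariant factors of ∂_1 are all 1, so H_0 ≅ Z.
  H_1: rank ker ∂_1 − rank ∂_2 = (12 − 5) − 7 = 0, and the invariant factors of ∂_2 are all 1, so H_1 ≅ 0.
  H_2: rank ker ∂_2 − rank ∂_3 = (8 − 7) − 0 = 1, and there is no ∂_3, so H_2 ≅ Z.

(K is a triangulation of the 2-sphere S^2.)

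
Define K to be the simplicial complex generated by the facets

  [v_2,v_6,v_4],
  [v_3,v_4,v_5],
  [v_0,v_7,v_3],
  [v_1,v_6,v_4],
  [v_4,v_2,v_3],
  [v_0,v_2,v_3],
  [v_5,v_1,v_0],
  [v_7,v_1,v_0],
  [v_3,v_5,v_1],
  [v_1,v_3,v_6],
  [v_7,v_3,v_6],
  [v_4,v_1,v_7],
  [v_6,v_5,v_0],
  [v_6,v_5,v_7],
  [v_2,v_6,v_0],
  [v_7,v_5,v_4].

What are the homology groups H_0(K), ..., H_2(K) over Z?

H_0 ≅ Z,  H_1 ≅ Z^2,  H_2 ≅ Z.

K has 8 vertices, 24 edges, 16 triangles.
rank ∂_0 = 0, rank ∂_1 = 7 ⇒ b_0 = 8 − 0 − 7 = 1; all invariant factors of ∂_1 are 1 so no torsion. So H_0 ≅ Z.
rank ∂_1 = 7, rank ∂_2 = 15 ⇒ b_1 = 24 − 7 − 15 = 2; all invariant factors of ∂_2 are 1 so no torsion. So H_1 ≅ Z^2.
rank ∂_2 = 15, rank ∂_3 = 0 ⇒ b_2 = 16 − 15 − 0 = 1. So H_2 ≅ Z.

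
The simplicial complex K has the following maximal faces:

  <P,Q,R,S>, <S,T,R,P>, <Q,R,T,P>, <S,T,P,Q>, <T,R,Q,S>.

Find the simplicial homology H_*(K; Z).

We work with the vertex ordering P < Q < R < S < T. The simplices of K, each written with vertices in increasing order, are:

  0-simplices (5): P, Q, R, S, T
  1-simplices (10): PQ, PR, PS, PT, QR, QS, QT, RS, RT, ST
  2-simplices (10): PQR, PQS, PQT, PRS, PRT, PST, QRS, QRT, QST, RST
  3-simplices (5): PQRS, PQRT, PQST, PRST, QRST

so the chain groups are C_0 ≅ Z^5, C_1 ≅ Z^10, C_2 ≅ Z^10, C_3 ≅ Z^5.

∂_1: C_1 → C_0 maps an edge to its endpoints' difference, ∂[p,q] = q − p. For instance
  ∂ST = T − S.
The resulting 5×10 matrix has rank 4, and its Smith normal form has invariant factors (1,1,1,1).

The boundary map ∂_2: C_2 → C_1 sends each 2-simplex [p,q,r] to [q,r] − [p,r] + [p,q]. For instance
  ∂PRT = RT − PT + PR,
  ∂QST = ST − QT + QS.
The resulting 10×10 matrix has rank 6, and its Smith normal form has invariant factors (1,1,1,1,1,1).

∂_3: C_3 → C_2 sends each 3-simplex σ to the alternating sum Σ_i (−1)^i (σ with its i-th vertex removed). For instance
  ∂PRST = RST − PST + PRT − PRS,
  ∂PQST = QST − PST + PQT − PQS.
This gives a 10×5 integer matrix of rank 4; reducing to Smith normal form yields diagonal entries (1,1,1,1).

Reading off H_k = ker ∂_k / im ∂_{k+1}:

  H_0: rank C_0 − rank ∂_1 = 5 − 4 = 1, and the invariant factors of ∂_1 are all 1, so H_0 ≅ Z.
  H_1: rank ker ∂_1 − rank ∂_2 = (10 − 4) − 6 = 0, and the invariant factors of ∂_2 are all 1, so H_1 ≅ 0.
  H_2: rank ker ∂_2 − rank ∂_3 = (10 − 6) − 4 = 0, and the invariant factors of ∂_3 are all 1, so H_2 ≅ 0.
  H_3: rank ker ∂_3 − rank ∂_4 = (5 − 4) − 0 = 1, and there is no ∂_4, so H_3 ≅ Z.

H_0 = Z,  H_1 = 0,  H_2 = 0,  H_3 = Z.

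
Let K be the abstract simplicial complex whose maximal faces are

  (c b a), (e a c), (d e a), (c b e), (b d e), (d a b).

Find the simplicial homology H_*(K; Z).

Take the total order a < b < c < d < e on the vertex set. Then K (dimension 2) consists of the simplices:

  0-simplices (5): a, b, c, d, e
  1-simplices (9): ab, ac, ad, ae, bc, bd, be, ce, de
  2-simplices (6): abc, abd, ace, ade, bce, bde

giving chain groups C_0 ≅ Z^5, C_1 ≅ Z^9, C_2 ≅ Z^6.

Boundary ∂_1: C_1 → C_0 is given by ∂[p,q] = [q] − [p]. For instance
  ∂ce = e − c.
This gives a 5×9 integer matrix of rank 4; reducing to Smith normal form yields diagonal entries (1,1,1,1).

Boundary ∂_2: C_2 → C_1 maps a triangle to the signed sum of its edges. For instance
  ∂abd = bd − ad + ab,
  ∂bce = ce − be + bc.
As a 9×6 matrix over Z this has rank 5, with invariant factors (1,1,1,1,1).

From H_k ≅ ker(∂_k) / im(∂_{k+1}) we obtain:

  H_0: rank C_0 − rank ∂_1 = 5 − 4 = 1, and the invariant factors of ∂_1 are all 1, so H_0 = Z.
  H_1: rank ker ∂_1 − rank ∂_2 = (9 − 4) − 5 = 0, and the invariant factors of ∂_2 are all 1, so H_1 = 0.
  H_2: rank ker ∂_2 − rank ∂_3 = (6 − 5) − 0 = 1, and there is no ∂_3, so H_2 = Z.

H_0 ≅ Z,  H_1 = 0,  H_2 ≅ Z.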